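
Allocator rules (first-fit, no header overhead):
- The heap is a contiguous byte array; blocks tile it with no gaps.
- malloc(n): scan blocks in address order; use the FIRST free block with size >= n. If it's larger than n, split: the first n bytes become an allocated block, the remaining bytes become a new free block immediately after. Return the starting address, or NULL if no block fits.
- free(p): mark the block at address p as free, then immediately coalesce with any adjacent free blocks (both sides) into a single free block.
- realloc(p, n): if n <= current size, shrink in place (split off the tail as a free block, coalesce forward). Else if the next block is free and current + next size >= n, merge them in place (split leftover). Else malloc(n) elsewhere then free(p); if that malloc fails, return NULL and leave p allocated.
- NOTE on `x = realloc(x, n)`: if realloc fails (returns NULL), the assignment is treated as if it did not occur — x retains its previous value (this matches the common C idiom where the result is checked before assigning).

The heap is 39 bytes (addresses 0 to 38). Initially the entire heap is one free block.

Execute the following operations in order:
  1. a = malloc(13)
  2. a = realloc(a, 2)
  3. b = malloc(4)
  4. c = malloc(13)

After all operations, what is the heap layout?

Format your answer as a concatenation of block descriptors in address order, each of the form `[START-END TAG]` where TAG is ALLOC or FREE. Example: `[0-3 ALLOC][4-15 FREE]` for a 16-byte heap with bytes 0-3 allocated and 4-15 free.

Answer: [0-1 ALLOC][2-5 ALLOC][6-18 ALLOC][19-38 FREE]

Derivation:
Op 1: a = malloc(13) -> a = 0; heap: [0-12 ALLOC][13-38 FREE]
Op 2: a = realloc(a, 2) -> a = 0; heap: [0-1 ALLOC][2-38 FREE]
Op 3: b = malloc(4) -> b = 2; heap: [0-1 ALLOC][2-5 ALLOC][6-38 FREE]
Op 4: c = malloc(13) -> c = 6; heap: [0-1 ALLOC][2-5 ALLOC][6-18 ALLOC][19-38 FREE]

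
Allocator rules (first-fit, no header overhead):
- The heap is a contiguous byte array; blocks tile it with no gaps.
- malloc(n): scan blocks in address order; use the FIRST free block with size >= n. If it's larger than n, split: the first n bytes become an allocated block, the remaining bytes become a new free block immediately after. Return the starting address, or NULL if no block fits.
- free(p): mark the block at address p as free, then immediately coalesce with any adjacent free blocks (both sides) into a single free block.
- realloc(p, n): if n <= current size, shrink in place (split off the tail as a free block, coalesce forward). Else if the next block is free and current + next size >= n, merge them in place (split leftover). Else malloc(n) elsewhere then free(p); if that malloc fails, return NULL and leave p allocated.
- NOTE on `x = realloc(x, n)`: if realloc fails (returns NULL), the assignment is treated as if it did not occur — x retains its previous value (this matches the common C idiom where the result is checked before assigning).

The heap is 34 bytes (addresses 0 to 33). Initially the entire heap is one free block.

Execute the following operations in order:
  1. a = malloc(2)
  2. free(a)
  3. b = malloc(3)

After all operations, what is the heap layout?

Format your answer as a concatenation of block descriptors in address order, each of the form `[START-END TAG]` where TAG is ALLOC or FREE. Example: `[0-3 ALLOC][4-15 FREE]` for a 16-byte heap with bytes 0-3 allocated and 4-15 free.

Op 1: a = malloc(2) -> a = 0; heap: [0-1 ALLOC][2-33 FREE]
Op 2: free(a) -> (freed a); heap: [0-33 FREE]
Op 3: b = malloc(3) -> b = 0; heap: [0-2 ALLOC][3-33 FREE]

Answer: [0-2 ALLOC][3-33 FREE]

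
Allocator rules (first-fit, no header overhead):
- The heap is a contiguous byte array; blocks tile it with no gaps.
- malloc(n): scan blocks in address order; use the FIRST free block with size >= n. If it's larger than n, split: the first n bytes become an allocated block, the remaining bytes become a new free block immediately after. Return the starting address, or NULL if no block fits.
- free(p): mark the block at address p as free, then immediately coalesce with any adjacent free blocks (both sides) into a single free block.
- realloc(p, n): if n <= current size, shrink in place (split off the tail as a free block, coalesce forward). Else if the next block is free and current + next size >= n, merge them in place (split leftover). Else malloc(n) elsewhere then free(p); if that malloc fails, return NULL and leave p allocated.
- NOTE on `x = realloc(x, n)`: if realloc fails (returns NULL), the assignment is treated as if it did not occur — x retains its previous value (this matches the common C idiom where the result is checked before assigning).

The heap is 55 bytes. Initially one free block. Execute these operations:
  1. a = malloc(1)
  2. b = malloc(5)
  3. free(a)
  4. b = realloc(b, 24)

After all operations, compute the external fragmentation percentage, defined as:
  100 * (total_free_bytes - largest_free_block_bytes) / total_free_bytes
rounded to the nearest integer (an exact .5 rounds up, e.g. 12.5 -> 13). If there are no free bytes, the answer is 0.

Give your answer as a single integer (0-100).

Op 1: a = malloc(1) -> a = 0; heap: [0-0 ALLOC][1-54 FREE]
Op 2: b = malloc(5) -> b = 1; heap: [0-0 ALLOC][1-5 ALLOC][6-54 FREE]
Op 3: free(a) -> (freed a); heap: [0-0 FREE][1-5 ALLOC][6-54 FREE]
Op 4: b = realloc(b, 24) -> b = 1; heap: [0-0 FREE][1-24 ALLOC][25-54 FREE]
Free blocks: [1 30] total_free=31 largest=30 -> 100*(31-30)/31 = 100/31 ≈ 3.226 -> rounds to 3

Answer: 3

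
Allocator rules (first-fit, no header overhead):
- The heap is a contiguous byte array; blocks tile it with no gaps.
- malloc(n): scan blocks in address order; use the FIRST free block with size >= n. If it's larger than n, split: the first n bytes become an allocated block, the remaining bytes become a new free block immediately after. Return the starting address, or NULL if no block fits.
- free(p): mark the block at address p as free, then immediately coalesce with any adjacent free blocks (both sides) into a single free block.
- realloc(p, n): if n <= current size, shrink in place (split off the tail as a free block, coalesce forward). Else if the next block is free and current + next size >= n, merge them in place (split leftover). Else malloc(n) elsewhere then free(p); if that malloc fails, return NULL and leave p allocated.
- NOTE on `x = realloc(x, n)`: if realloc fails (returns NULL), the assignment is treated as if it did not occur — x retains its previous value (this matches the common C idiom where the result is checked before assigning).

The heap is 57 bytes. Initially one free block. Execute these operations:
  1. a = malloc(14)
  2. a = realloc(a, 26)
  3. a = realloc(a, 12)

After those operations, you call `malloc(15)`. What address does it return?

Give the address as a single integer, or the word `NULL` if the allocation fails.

Op 1: a = malloc(14) -> a = 0; heap: [0-13 ALLOC][14-56 FREE]
Op 2: a = realloc(a, 26) -> a = 0; heap: [0-25 ALLOC][26-56 FREE]
Op 3: a = realloc(a, 12) -> a = 0; heap: [0-11 ALLOC][12-56 FREE]
malloc(15): first-fit scan over [0-11 ALLOC][12-56 FREE] -> 12

Answer: 12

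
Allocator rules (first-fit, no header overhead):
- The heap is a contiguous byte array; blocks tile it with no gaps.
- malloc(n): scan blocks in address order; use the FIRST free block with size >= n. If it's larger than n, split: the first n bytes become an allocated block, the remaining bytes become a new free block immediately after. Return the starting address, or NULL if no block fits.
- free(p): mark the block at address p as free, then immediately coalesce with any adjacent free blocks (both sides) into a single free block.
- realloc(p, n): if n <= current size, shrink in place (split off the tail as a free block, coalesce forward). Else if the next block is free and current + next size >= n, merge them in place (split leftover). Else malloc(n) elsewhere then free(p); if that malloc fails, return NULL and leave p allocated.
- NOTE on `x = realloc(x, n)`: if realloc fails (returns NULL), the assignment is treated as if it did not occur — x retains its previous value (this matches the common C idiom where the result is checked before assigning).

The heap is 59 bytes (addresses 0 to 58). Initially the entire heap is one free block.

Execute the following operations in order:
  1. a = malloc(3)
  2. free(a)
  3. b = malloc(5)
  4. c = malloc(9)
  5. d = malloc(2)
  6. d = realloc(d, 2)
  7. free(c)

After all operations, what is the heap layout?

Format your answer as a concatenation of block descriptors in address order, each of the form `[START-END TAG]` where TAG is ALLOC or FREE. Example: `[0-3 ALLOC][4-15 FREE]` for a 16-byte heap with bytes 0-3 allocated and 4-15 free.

Answer: [0-4 ALLOC][5-13 FREE][14-15 ALLOC][16-58 FREE]

Derivation:
Op 1: a = malloc(3) -> a = 0; heap: [0-2 ALLOC][3-58 FREE]
Op 2: free(a) -> (freed a); heap: [0-58 FREE]
Op 3: b = malloc(5) -> b = 0; heap: [0-4 ALLOC][5-58 FREE]
Op 4: c = malloc(9) -> c = 5; heap: [0-4 ALLOC][5-13 ALLOC][14-58 FREE]
Op 5: d = malloc(2) -> d = 14; heap: [0-4 ALLOC][5-13 ALLOC][14-15 ALLOC][16-58 FREE]
Op 6: d = realloc(d, 2) -> d = 14; heap: [0-4 ALLOC][5-13 ALLOC][14-15 ALLOC][16-58 FREE]
Op 7: free(c) -> (freed c); heap: [0-4 ALLOC][5-13 FREE][14-15 ALLOC][16-58 FREE]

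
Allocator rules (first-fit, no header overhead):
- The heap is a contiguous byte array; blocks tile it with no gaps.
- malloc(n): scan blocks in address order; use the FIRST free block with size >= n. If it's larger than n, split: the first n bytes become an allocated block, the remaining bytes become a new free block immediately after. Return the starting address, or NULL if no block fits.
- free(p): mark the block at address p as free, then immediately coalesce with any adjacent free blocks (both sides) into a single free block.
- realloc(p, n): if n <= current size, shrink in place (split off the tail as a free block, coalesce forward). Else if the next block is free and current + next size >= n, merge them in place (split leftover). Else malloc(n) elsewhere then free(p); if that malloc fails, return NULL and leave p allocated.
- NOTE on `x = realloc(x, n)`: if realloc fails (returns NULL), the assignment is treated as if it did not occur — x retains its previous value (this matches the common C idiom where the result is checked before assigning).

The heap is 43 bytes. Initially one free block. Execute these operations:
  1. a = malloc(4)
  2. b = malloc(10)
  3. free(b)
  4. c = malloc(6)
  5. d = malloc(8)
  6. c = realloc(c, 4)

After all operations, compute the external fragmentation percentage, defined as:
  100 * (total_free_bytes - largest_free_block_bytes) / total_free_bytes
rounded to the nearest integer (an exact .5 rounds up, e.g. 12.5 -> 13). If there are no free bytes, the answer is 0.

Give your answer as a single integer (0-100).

Answer: 7

Derivation:
Op 1: a = malloc(4) -> a = 0; heap: [0-3 ALLOC][4-42 FREE]
Op 2: b = malloc(10) -> b = 4; heap: [0-3 ALLOC][4-13 ALLOC][14-42 FREE]
Op 3: free(b) -> (freed b); heap: [0-3 ALLOC][4-42 FREE]
Op 4: c = malloc(6) -> c = 4; heap: [0-3 ALLOC][4-9 ALLOC][10-42 FREE]
Op 5: d = malloc(8) -> d = 10; heap: [0-3 ALLOC][4-9 ALLOC][10-17 ALLOC][18-42 FREE]
Op 6: c = realloc(c, 4) -> c = 4; heap: [0-3 ALLOC][4-7 ALLOC][8-9 FREE][10-17 ALLOC][18-42 FREE]
Free blocks: [2 25] total_free=27 largest=25 -> 100*(27-25)/27 = 200/27 ≈ 7.407 -> rounds to 7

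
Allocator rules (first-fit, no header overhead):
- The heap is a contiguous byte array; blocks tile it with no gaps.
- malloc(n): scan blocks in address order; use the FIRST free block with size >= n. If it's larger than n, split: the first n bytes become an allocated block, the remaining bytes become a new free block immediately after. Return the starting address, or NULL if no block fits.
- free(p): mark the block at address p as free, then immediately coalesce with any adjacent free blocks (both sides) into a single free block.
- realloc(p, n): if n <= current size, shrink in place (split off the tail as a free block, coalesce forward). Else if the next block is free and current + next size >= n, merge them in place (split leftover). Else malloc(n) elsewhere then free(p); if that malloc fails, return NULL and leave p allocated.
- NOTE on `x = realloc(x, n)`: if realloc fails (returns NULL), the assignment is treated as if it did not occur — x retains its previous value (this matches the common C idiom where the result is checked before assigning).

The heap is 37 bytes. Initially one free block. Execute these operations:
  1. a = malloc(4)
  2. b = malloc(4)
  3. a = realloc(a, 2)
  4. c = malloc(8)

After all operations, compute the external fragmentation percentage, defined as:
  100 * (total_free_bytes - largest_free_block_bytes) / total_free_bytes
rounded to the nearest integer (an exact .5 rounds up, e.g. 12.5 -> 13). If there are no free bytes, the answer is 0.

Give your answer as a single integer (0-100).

Answer: 9

Derivation:
Op 1: a = malloc(4) -> a = 0; heap: [0-3 ALLOC][4-36 FREE]
Op 2: b = malloc(4) -> b = 4; heap: [0-3 ALLOC][4-7 ALLOC][8-36 FREE]
Op 3: a = realloc(a, 2) -> a = 0; heap: [0-1 ALLOC][2-3 FREE][4-7 ALLOC][8-36 FREE]
Op 4: c = malloc(8) -> c = 8; heap: [0-1 ALLOC][2-3 FREE][4-7 ALLOC][8-15 ALLOC][16-36 FREE]
Free blocks: [2 21] total_free=23 largest=21 -> 100*(23-21)/23 = 200/23 ≈ 8.696 -> rounds to 9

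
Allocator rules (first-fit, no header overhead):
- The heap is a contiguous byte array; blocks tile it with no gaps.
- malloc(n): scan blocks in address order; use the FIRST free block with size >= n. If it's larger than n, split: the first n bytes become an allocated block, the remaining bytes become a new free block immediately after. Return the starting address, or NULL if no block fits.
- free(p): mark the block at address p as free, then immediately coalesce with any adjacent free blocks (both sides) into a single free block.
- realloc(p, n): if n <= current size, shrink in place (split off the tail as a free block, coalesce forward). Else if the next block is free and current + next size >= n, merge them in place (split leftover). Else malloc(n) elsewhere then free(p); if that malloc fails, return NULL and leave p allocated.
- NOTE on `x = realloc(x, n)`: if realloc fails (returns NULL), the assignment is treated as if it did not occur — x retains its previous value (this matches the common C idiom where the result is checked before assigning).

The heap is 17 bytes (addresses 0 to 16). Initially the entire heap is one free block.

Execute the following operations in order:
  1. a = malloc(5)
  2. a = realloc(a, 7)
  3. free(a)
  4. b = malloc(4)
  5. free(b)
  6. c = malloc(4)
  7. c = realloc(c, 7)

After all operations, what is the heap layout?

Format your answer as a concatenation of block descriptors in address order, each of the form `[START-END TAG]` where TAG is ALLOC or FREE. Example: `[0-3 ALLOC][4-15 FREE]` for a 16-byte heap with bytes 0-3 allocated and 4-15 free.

Answer: [0-6 ALLOC][7-16 FREE]

Derivation:
Op 1: a = malloc(5) -> a = 0; heap: [0-4 ALLOC][5-16 FREE]
Op 2: a = realloc(a, 7) -> a = 0; heap: [0-6 ALLOC][7-16 FREE]
Op 3: free(a) -> (freed a); heap: [0-16 FREE]
Op 4: b = malloc(4) -> b = 0; heap: [0-3 ALLOC][4-16 FREE]
Op 5: free(b) -> (freed b); heap: [0-16 FREE]
Op 6: c = malloc(4) -> c = 0; heap: [0-3 ALLOC][4-16 FREE]
Op 7: c = realloc(c, 7) -> c = 0; heap: [0-6 ALLOC][7-16 FREE]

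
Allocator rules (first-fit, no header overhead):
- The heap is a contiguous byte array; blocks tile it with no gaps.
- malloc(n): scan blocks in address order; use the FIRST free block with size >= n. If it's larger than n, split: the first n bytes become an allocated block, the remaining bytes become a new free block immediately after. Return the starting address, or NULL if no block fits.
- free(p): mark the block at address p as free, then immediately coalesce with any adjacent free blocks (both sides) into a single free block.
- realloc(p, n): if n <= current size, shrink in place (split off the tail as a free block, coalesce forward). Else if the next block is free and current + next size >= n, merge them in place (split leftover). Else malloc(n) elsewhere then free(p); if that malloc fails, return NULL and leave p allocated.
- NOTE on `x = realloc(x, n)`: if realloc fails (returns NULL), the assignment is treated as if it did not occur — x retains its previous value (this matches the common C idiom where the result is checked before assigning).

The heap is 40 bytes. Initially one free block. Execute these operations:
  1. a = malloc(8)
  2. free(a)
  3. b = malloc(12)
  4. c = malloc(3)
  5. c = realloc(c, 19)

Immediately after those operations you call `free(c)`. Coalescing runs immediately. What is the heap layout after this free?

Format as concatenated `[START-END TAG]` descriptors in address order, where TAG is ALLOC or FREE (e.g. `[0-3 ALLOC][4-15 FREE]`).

Op 1: a = malloc(8) -> a = 0; heap: [0-7 ALLOC][8-39 FREE]
Op 2: free(a) -> (freed a); heap: [0-39 FREE]
Op 3: b = malloc(12) -> b = 0; heap: [0-11 ALLOC][12-39 FREE]
Op 4: c = malloc(3) -> c = 12; heap: [0-11 ALLOC][12-14 ALLOC][15-39 FREE]
Op 5: c = realloc(c, 19) -> c = 12; heap: [0-11 ALLOC][12-30 ALLOC][31-39 FREE]
free(c): c = 12 -> block [12-30 ALLOC]; mark free, coalesce with adjacent free neighbors -> [0-11 ALLOC][12-39 FREE]

Answer: [0-11 ALLOC][12-39 FREE]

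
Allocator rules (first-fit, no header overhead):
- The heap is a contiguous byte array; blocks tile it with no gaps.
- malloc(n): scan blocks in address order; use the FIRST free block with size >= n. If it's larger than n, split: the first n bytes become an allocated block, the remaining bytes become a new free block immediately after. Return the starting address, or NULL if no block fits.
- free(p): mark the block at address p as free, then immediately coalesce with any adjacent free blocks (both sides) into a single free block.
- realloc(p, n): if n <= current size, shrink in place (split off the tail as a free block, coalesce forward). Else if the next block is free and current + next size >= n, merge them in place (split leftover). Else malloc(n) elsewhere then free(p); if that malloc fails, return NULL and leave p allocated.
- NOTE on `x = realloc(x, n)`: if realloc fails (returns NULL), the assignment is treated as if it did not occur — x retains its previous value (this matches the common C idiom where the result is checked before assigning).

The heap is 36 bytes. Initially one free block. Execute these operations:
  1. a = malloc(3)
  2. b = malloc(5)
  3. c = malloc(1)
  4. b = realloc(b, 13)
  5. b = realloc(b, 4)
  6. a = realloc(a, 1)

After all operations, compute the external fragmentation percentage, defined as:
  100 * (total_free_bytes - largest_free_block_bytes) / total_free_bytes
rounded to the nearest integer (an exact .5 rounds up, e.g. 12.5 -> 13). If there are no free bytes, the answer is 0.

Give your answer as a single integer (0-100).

Op 1: a = malloc(3) -> a = 0; heap: [0-2 ALLOC][3-35 FREE]
Op 2: b = malloc(5) -> b = 3; heap: [0-2 ALLOC][3-7 ALLOC][8-35 FREE]
Op 3: c = malloc(1) -> c = 8; heap: [0-2 ALLOC][3-7 ALLOC][8-8 ALLOC][9-35 FREE]
Op 4: b = realloc(b, 13) -> b = 9; heap: [0-2 ALLOC][3-7 FREE][8-8 ALLOC][9-21 ALLOC][22-35 FREE]
Op 5: b = realloc(b, 4) -> b = 9; heap: [0-2 ALLOC][3-7 FREE][8-8 ALLOC][9-12 ALLOC][13-35 FREE]
Op 6: a = realloc(a, 1) -> a = 0; heap: [0-0 ALLOC][1-7 FREE][8-8 ALLOC][9-12 ALLOC][13-35 FREE]
Free blocks: [7 23] total_free=30 largest=23 -> 100*(30-23)/30 = 700/30 ≈ 23.333 -> rounds to 23

Answer: 23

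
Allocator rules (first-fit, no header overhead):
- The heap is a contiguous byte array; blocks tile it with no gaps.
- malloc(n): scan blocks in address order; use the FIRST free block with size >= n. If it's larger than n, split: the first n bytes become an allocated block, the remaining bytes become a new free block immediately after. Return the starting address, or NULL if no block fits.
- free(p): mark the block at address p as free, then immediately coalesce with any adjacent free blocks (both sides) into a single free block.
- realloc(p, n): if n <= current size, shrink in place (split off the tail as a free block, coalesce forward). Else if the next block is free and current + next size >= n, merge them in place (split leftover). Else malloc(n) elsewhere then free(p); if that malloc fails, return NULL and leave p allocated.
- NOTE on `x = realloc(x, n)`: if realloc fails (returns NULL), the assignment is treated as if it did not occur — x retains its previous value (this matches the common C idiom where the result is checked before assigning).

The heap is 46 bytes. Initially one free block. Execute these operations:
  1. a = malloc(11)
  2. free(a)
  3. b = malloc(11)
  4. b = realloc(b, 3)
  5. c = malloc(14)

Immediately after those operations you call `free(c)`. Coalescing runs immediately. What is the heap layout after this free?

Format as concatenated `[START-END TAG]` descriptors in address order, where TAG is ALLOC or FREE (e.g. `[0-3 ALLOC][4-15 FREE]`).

Answer: [0-2 ALLOC][3-45 FREE]

Derivation:
Op 1: a = malloc(11) -> a = 0; heap: [0-10 ALLOC][11-45 FREE]
Op 2: free(a) -> (freed a); heap: [0-45 FREE]
Op 3: b = malloc(11) -> b = 0; heap: [0-10 ALLOC][11-45 FREE]
Op 4: b = realloc(b, 3) -> b = 0; heap: [0-2 ALLOC][3-45 FREE]
Op 5: c = malloc(14) -> c = 3; heap: [0-2 ALLOC][3-16 ALLOC][17-45 FREE]
free(c): c = 3 -> block [3-16 ALLOC]; mark free, coalesce with adjacent free neighbors -> [0-2 ALLOC][3-45 FREE]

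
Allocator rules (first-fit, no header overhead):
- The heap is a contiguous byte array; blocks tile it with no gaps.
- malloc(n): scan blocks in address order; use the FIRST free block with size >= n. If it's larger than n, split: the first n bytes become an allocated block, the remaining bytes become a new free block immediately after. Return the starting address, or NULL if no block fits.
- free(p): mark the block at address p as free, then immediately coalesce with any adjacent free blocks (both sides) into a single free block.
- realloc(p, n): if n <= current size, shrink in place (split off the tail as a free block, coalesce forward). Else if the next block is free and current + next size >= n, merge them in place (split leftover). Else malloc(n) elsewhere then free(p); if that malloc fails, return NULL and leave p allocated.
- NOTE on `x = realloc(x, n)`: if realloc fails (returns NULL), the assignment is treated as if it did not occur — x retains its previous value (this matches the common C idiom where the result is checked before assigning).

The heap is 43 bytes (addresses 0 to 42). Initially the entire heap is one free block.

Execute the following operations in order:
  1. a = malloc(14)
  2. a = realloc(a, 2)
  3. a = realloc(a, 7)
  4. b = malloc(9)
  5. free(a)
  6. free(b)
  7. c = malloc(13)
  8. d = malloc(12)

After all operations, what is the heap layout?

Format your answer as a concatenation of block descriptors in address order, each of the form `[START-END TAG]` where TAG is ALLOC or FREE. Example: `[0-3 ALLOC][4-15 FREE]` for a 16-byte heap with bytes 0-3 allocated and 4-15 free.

Answer: [0-12 ALLOC][13-24 ALLOC][25-42 FREE]

Derivation:
Op 1: a = malloc(14) -> a = 0; heap: [0-13 ALLOC][14-42 FREE]
Op 2: a = realloc(a, 2) -> a = 0; heap: [0-1 ALLOC][2-42 FREE]
Op 3: a = realloc(a, 7) -> a = 0; heap: [0-6 ALLOC][7-42 FREE]
Op 4: b = malloc(9) -> b = 7; heap: [0-6 ALLOC][7-15 ALLOC][16-42 FREE]
Op 5: free(a) -> (freed a); heap: [0-6 FREE][7-15 ALLOC][16-42 FREE]
Op 6: free(b) -> (freed b); heap: [0-42 FREE]
Op 7: c = malloc(13) -> c = 0; heap: [0-12 ALLOC][13-42 FREE]
Op 8: d = malloc(12) -> d = 13; heap: [0-12 ALLOC][13-24 ALLOC][25-42 FREE]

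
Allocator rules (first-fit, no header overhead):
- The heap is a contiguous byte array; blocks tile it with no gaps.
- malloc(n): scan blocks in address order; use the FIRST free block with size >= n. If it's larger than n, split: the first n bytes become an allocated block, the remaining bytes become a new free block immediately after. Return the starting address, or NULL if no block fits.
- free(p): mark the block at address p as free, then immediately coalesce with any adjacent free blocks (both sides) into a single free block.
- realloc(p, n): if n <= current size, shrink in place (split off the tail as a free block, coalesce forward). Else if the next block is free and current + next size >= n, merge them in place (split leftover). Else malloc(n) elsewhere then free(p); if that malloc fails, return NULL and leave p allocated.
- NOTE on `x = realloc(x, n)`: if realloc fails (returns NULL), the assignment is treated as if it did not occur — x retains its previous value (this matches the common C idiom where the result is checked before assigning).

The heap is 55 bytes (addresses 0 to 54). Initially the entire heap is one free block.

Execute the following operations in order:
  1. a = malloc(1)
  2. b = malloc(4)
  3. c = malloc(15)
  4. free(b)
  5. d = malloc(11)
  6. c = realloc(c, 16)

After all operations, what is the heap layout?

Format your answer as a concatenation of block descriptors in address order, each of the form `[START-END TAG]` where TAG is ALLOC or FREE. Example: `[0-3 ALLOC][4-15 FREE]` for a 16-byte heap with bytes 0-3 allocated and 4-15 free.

Op 1: a = malloc(1) -> a = 0; heap: [0-0 ALLOC][1-54 FREE]
Op 2: b = malloc(4) -> b = 1; heap: [0-0 ALLOC][1-4 ALLOC][5-54 FREE]
Op 3: c = malloc(15) -> c = 5; heap: [0-0 ALLOC][1-4 ALLOC][5-19 ALLOC][20-54 FREE]
Op 4: free(b) -> (freed b); heap: [0-0 ALLOC][1-4 FREE][5-19 ALLOC][20-54 FREE]
Op 5: d = malloc(11) -> d = 20; heap: [0-0 ALLOC][1-4 FREE][5-19 ALLOC][20-30 ALLOC][31-54 FREE]
Op 6: c = realloc(c, 16) -> c = 31; heap: [0-0 ALLOC][1-19 FREE][20-30 ALLOC][31-46 ALLOC][47-54 FREE]

Answer: [0-0 ALLOC][1-19 FREE][20-30 ALLOC][31-46 ALLOC][47-54 FREE]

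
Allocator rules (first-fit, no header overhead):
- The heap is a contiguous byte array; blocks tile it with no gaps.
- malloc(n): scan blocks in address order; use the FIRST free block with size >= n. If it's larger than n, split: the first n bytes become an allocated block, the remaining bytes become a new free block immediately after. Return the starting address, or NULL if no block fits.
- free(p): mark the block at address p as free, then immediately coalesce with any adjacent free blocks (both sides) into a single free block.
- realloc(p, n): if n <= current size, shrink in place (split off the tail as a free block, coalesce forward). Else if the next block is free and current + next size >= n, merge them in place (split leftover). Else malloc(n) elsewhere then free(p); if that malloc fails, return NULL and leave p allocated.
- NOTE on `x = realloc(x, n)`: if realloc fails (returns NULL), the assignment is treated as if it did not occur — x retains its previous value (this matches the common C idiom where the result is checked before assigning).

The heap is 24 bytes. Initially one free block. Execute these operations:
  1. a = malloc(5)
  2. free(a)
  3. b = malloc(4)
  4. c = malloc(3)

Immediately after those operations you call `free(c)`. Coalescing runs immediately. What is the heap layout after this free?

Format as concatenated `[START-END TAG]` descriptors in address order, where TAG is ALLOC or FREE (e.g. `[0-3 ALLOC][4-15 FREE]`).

Op 1: a = malloc(5) -> a = 0; heap: [0-4 ALLOC][5-23 FREE]
Op 2: free(a) -> (freed a); heap: [0-23 FREE]
Op 3: b = malloc(4) -> b = 0; heap: [0-3 ALLOC][4-23 FREE]
Op 4: c = malloc(3) -> c = 4; heap: [0-3 ALLOC][4-6 ALLOC][7-23 FREE]
free(c): c = 4 -> block [4-6 ALLOC]; mark free, coalesce with adjacent free neighbors -> [0-3 ALLOC][4-23 FREE]

Answer: [0-3 ALLOC][4-23 FREE]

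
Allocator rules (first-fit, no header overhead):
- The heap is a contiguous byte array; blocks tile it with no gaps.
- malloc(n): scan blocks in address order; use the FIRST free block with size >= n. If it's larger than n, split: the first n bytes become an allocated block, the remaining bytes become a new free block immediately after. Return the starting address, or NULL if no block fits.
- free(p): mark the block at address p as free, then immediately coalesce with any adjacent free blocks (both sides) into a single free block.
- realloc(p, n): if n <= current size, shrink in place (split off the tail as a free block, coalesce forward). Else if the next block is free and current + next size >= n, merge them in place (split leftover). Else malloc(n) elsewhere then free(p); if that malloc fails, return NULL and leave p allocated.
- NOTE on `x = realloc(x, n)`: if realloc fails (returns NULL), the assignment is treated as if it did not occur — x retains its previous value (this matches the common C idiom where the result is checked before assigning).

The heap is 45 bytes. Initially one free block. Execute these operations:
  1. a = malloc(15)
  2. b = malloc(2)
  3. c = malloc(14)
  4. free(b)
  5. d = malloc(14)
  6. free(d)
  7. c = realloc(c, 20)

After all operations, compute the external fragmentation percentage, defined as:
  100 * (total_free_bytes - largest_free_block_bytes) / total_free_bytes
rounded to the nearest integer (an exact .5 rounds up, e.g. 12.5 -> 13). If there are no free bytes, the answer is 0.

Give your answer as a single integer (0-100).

Answer: 20

Derivation:
Op 1: a = malloc(15) -> a = 0; heap: [0-14 ALLOC][15-44 FREE]
Op 2: b = malloc(2) -> b = 15; heap: [0-14 ALLOC][15-16 ALLOC][17-44 FREE]
Op 3: c = malloc(14) -> c = 17; heap: [0-14 ALLOC][15-16 ALLOC][17-30 ALLOC][31-44 FREE]
Op 4: free(b) -> (freed b); heap: [0-14 ALLOC][15-16 FREE][17-30 ALLOC][31-44 FREE]
Op 5: d = malloc(14) -> d = 31; heap: [0-14 ALLOC][15-16 FREE][17-30 ALLOC][31-44 ALLOC]
Op 6: free(d) -> (freed d); heap: [0-14 ALLOC][15-16 FREE][17-30 ALLOC][31-44 FREE]
Op 7: c = realloc(c, 20) -> c = 17; heap: [0-14 ALLOC][15-16 FREE][17-36 ALLOC][37-44 FREE]
Free blocks: [2 8] total_free=10 largest=8 -> 100*(10-8)/10 = 200/10 = 20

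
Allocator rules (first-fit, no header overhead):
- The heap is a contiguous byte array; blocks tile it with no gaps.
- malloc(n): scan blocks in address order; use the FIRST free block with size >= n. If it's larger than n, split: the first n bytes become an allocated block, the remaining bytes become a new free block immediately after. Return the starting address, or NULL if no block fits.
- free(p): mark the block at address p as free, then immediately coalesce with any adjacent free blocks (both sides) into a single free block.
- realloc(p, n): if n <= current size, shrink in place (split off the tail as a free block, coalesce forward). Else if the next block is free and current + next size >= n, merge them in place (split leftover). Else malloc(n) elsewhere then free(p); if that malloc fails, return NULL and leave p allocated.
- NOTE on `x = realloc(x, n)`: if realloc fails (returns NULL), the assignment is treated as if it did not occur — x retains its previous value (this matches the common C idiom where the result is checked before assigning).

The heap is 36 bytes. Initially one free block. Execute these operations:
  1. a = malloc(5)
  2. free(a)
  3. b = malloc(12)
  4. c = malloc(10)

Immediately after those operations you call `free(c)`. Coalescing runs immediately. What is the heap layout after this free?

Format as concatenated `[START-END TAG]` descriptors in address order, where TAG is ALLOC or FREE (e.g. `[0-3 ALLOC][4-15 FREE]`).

Answer: [0-11 ALLOC][12-35 FREE]

Derivation:
Op 1: a = malloc(5) -> a = 0; heap: [0-4 ALLOC][5-35 FREE]
Op 2: free(a) -> (freed a); heap: [0-35 FREE]
Op 3: b = malloc(12) -> b = 0; heap: [0-11 ALLOC][12-35 FREE]
Op 4: c = malloc(10) -> c = 12; heap: [0-11 ALLOC][12-21 ALLOC][22-35 FREE]
free(c): c = 12 -> block [12-21 ALLOC]; mark free, coalesce with adjacent free neighbors -> [0-11 ALLOC][12-35 FREE]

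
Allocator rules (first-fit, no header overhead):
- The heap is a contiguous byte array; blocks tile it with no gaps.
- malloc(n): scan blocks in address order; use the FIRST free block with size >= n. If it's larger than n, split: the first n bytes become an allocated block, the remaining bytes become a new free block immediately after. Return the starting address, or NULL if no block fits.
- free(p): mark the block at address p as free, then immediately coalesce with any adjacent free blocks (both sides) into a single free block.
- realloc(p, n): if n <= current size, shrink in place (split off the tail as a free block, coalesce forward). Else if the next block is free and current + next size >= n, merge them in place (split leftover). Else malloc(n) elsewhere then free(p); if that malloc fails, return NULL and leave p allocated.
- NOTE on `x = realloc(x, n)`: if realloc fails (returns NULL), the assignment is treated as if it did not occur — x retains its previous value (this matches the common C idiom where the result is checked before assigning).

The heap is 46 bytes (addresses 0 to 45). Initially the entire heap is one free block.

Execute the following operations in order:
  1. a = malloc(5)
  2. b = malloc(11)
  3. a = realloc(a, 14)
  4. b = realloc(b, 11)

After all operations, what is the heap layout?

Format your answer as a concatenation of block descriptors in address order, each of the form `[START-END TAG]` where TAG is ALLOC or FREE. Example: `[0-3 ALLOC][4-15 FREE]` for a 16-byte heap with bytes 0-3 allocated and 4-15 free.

Answer: [0-4 FREE][5-15 ALLOC][16-29 ALLOC][30-45 FREE]

Derivation:
Op 1: a = malloc(5) -> a = 0; heap: [0-4 ALLOC][5-45 FREE]
Op 2: b = malloc(11) -> b = 5; heap: [0-4 ALLOC][5-15 ALLOC][16-45 FREE]
Op 3: a = realloc(a, 14) -> a = 16; heap: [0-4 FREE][5-15 ALLOC][16-29 ALLOC][30-45 FREE]
Op 4: b = realloc(b, 11) -> b = 5; heap: [0-4 FREE][5-15 ALLOC][16-29 ALLOC][30-45 FREE]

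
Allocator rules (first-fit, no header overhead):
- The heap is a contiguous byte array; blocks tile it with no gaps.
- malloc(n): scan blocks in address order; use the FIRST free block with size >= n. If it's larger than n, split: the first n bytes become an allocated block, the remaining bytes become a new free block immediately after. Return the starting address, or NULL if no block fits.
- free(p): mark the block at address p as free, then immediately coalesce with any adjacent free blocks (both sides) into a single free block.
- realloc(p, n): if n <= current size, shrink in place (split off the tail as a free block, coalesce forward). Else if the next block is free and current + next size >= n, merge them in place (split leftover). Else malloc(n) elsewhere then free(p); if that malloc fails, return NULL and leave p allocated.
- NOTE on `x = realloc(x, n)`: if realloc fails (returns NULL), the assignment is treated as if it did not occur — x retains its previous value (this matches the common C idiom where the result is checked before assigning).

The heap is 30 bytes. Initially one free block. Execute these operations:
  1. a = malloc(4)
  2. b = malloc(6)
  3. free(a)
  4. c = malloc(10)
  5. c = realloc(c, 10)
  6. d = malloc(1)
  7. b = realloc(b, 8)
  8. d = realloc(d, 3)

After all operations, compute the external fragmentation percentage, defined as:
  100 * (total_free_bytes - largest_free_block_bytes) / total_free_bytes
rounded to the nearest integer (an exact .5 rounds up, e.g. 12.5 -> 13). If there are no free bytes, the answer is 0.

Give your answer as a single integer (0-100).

Answer: 22

Derivation:
Op 1: a = malloc(4) -> a = 0; heap: [0-3 ALLOC][4-29 FREE]
Op 2: b = malloc(6) -> b = 4; heap: [0-3 ALLOC][4-9 ALLOC][10-29 FREE]
Op 3: free(a) -> (freed a); heap: [0-3 FREE][4-9 ALLOC][10-29 FREE]
Op 4: c = malloc(10) -> c = 10; heap: [0-3 FREE][4-9 ALLOC][10-19 ALLOC][20-29 FREE]
Op 5: c = realloc(c, 10) -> c = 10; heap: [0-3 FREE][4-9 ALLOC][10-19 ALLOC][20-29 FREE]
Op 6: d = malloc(1) -> d = 0; heap: [0-0 ALLOC][1-3 FREE][4-9 ALLOC][10-19 ALLOC][20-29 FREE]
Op 7: b = realloc(b, 8) -> b = 20; heap: [0-0 ALLOC][1-9 FREE][10-19 ALLOC][20-27 ALLOC][28-29 FREE]
Op 8: d = realloc(d, 3) -> d = 0; heap: [0-2 ALLOC][3-9 FREE][10-19 ALLOC][20-27 ALLOC][28-29 FREE]
Free blocks: [7 2] total_free=9 largest=7 -> 100*(9-7)/9 = 200/9 ≈ 22.222 -> rounds to 22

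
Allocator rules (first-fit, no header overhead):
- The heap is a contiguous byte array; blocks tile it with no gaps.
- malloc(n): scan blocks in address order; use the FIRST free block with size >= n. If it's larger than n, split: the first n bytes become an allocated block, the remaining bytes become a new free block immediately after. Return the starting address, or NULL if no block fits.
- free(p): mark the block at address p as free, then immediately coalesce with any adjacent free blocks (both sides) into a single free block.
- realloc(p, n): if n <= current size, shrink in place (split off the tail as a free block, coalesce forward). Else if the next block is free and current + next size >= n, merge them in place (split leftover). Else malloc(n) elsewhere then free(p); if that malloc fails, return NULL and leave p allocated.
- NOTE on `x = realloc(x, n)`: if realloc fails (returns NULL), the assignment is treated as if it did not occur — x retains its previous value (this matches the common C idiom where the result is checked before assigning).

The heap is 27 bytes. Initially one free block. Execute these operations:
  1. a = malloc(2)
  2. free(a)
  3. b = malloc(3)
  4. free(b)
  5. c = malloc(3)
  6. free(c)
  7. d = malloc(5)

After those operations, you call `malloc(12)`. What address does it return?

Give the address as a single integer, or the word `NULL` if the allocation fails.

Answer: 5

Derivation:
Op 1: a = malloc(2) -> a = 0; heap: [0-1 ALLOC][2-26 FREE]
Op 2: free(a) -> (freed a); heap: [0-26 FREE]
Op 3: b = malloc(3) -> b = 0; heap: [0-2 ALLOC][3-26 FREE]
Op 4: free(b) -> (freed b); heap: [0-26 FREE]
Op 5: c = malloc(3) -> c = 0; heap: [0-2 ALLOC][3-26 FREE]
Op 6: free(c) -> (freed c); heap: [0-26 FREE]
Op 7: d = malloc(5) -> d = 0; heap: [0-4 ALLOC][5-26 FREE]
malloc(12): first-fit scan over [0-4 ALLOC][5-26 FREE] -> 5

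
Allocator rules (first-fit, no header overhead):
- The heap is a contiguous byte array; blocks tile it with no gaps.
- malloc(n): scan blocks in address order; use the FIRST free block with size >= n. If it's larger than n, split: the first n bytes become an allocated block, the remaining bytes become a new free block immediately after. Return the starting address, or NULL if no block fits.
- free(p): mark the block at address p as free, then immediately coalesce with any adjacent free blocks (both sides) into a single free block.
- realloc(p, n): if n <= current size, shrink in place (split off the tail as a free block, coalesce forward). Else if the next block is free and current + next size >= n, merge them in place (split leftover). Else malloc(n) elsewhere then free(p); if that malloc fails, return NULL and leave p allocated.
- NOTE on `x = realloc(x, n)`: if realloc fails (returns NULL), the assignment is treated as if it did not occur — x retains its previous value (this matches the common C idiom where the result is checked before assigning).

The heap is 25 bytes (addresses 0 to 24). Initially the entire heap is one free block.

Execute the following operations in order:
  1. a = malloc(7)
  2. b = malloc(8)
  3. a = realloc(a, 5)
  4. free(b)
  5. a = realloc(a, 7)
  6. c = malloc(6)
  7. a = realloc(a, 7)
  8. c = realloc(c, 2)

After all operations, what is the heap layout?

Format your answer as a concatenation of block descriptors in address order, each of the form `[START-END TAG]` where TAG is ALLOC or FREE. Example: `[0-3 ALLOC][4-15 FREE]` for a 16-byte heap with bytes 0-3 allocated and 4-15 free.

Op 1: a = malloc(7) -> a = 0; heap: [0-6 ALLOC][7-24 FREE]
Op 2: b = malloc(8) -> b = 7; heap: [0-6 ALLOC][7-14 ALLOC][15-24 FREE]
Op 3: a = realloc(a, 5) -> a = 0; heap: [0-4 ALLOC][5-6 FREE][7-14 ALLOC][15-24 FREE]
Op 4: free(b) -> (freed b); heap: [0-4 ALLOC][5-24 FREE]
Op 5: a = realloc(a, 7) -> a = 0; heap: [0-6 ALLOC][7-24 FREE]
Op 6: c = malloc(6) -> c = 7; heap: [0-6 ALLOC][7-12 ALLOC][13-24 FREE]
Op 7: a = realloc(a, 7) -> a = 0; heap: [0-6 ALLOC][7-12 ALLOC][13-24 FREE]
Op 8: c = realloc(c, 2) -> c = 7; heap: [0-6 ALLOC][7-8 ALLOC][9-24 FREE]

Answer: [0-6 ALLOC][7-8 ALLOC][9-24 FREE]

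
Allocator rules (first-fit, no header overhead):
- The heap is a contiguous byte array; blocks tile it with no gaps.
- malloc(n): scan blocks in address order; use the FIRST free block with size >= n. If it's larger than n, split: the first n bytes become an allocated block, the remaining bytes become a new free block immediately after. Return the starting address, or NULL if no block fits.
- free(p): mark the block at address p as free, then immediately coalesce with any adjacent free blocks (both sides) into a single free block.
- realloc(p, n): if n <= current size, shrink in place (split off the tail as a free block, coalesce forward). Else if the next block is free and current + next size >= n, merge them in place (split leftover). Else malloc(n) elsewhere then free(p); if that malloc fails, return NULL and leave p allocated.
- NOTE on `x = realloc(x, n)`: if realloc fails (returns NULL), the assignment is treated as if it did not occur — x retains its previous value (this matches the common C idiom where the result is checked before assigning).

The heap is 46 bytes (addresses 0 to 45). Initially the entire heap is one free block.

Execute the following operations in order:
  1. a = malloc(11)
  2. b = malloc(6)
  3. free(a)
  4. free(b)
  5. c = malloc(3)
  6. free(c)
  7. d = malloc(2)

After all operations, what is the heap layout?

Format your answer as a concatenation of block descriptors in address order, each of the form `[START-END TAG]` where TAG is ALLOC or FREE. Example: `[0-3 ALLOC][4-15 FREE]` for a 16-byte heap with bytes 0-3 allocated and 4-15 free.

Op 1: a = malloc(11) -> a = 0; heap: [0-10 ALLOC][11-45 FREE]
Op 2: b = malloc(6) -> b = 11; heap: [0-10 ALLOC][11-16 ALLOC][17-45 FREE]
Op 3: free(a) -> (freed a); heap: [0-10 FREE][11-16 ALLOC][17-45 FREE]
Op 4: free(b) -> (freed b); heap: [0-45 FREE]
Op 5: c = malloc(3) -> c = 0; heap: [0-2 ALLOC][3-45 FREE]
Op 6: free(c) -> (freed c); heap: [0-45 FREE]
Op 7: d = malloc(2) -> d = 0; heap: [0-1 ALLOC][2-45 FREE]

Answer: [0-1 ALLOC][2-45 FREE]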